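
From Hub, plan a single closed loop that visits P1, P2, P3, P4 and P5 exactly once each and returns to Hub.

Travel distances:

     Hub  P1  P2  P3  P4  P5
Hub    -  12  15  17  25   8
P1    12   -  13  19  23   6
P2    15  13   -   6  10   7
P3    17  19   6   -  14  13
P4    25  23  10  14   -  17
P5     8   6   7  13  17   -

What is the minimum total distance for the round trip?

With 5 stops there are 5!/2 = 60 distinct round trips (a route and its reverse cost the same).
Hub→P1→P2→P3→P4→P5→Hub: 12+13+6+14+17+8 = 70
Hub→P1→P2→P3→P5→P4→Hub: 12+13+6+13+17+25 = 86
Hub→P1→P2→P4→P3→P5→Hub: 12+13+10+14+13+8 = 70
Hub→P1→P2→P4→P5→P3→Hub: 12+13+10+17+13+17 = 82
Hub→P1→P2→P5→P3→P4→Hub: 12+13+7+13+14+25 = 84
Hub→P1→P2→P5→P4→P3→Hub: 12+13+7+17+14+17 = 80
Hub→P1→P3→P2→P4→P5→Hub: 12+19+6+10+17+8 = 72
Hub→P1→P3→P2→P5→P4→Hub: 12+19+6+7+17+25 = 86
Hub→P1→P3→P4→P2→P5→Hub: 12+19+14+10+7+8 = 70
Hub→P1→P3→P4→P5→P2→Hub: 12+19+14+17+7+15 = 84
Hub→P1→P3→P5→P2→P4→Hub: 12+19+13+7+10+25 = 86
Hub→P1→P3→P5→P4→P2→Hub: 12+19+13+17+10+15 = 86
Hub→P1→P4→P2→P3→P5→Hub: 12+23+10+6+13+8 = 72
Hub→P1→P4→P2→P5→P3→Hub: 12+23+10+7+13+17 = 82
… (46 more)
Hub→P1→P5→P2→P4→P3→Hub: 12+6+7+10+14+17 = 66  ← best
The minimum is 66.
One optimal route: Hub → P1 → P5 → P2 → P4 → P3 → Hub (or its reverse).

Minimum total distance: 66.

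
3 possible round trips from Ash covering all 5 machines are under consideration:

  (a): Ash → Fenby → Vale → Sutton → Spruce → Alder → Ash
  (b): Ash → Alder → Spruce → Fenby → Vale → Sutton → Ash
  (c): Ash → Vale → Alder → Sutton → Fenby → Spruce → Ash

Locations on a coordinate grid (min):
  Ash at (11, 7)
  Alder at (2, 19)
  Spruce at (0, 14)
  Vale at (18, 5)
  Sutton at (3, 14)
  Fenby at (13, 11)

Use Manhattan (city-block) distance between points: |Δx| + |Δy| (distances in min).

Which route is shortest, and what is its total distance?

(a): 6 + 11 + 24 + 3 + 7 + 21 = 72
(b): 21 + 7 + 16 + 11 + 24 + 15 = 94
(c): 9 + 30 + 6 + 13 + 16 + 18 = 92

Shortest is (a), total 72 min.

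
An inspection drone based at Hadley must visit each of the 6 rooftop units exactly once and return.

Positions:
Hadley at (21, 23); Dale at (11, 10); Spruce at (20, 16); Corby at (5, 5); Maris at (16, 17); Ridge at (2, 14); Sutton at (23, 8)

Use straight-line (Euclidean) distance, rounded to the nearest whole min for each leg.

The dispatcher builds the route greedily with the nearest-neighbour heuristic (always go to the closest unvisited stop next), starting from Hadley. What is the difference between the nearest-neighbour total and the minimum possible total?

Hadley: Spruce=7, Maris=8, Sutton=15, Dale=16, Ridge=21, Corby=24 ⇒ Spruce
Spruce: Maris=4, Sutton=9, Dale=11, Ridge=18, Corby=19 ⇒ Maris
Maris: Dale=9, Sutton=11, Ridge=14, Corby=16 ⇒ Dale
Dale: Corby=8, Ridge=10, Sutton=12 ⇒ Corby
Corby: Ridge=9, Sutton=18 ⇒ Ridge
Ridge: Sutton=22 ⇒ Sutton
NN route Hadley → Spruce → Maris → Dale → Corby → Ridge → Sutton → Hadley costs 74.
Optimal: Hadley → Spruce → Sutton → Dale → Corby → Ridge → Maris → Hadley costs 67 (by enumerating all 360 distinct tours).
Excess = 74 − 67 = 7.

The nearest-neighbour route is 7 min longer than optimal.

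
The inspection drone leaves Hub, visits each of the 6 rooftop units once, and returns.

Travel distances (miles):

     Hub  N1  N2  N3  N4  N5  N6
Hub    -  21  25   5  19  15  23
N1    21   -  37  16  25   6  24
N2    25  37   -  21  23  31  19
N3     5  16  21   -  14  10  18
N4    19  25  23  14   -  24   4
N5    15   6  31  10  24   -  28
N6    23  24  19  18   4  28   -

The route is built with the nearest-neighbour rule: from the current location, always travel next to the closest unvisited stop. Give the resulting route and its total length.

Hub → [N3:5 / N5:15 / N4:19 / N1:21 / N6:23 / N2:25] → N3 (5)
N3 → [N5:10 / N4:14 / N1:16 / N6:18 / N2:21] → N5 (10)
N5 → [N1:6 / N4:24 / N6:28 / N2:31] → N1 (6)
N1 → [N6:24 / N4:25 / N2:37] → N6 (24)
N6 → [N4:4 / N2:19] → N4 (4)
N4 → [N2:23] → N2 (23)
Return N2→Hub: 25.
Total = 5 + 10 + 6 + 24 + 4 + 23 + 25 = 97.

97 miles along Hub → N3 → N5 → N1 → N6 → N4 → N2 → Hub.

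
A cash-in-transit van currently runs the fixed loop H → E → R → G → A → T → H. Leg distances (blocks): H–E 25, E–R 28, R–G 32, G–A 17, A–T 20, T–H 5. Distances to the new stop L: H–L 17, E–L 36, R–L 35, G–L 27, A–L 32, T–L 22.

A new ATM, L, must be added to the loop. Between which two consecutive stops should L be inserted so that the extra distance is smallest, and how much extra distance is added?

Minimum extra distance: 28 blocks, inserting L between H and E.

Insertion cost between consecutive stops i–j is d(i,L) + d(L,j) − d(i,j):
  between H and E: 17 + 36 − 25 = 28
  between E and R: 36 + 35 − 28 = 43
  between R and G: 35 + 27 − 32 = 30
  between G and A: 27 + 32 − 17 = 42
  between A and T: 32 + 22 − 20 = 34
  between T and H: 22 + 17 − 5 = 34
Cheapest insertion is between H and E, adding 28.
New total = 127 + 28 = 155.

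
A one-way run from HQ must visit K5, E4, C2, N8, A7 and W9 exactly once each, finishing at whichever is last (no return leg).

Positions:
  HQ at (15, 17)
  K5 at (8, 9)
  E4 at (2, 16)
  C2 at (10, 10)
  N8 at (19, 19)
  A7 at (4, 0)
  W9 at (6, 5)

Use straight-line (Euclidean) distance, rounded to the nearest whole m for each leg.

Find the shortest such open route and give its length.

Minimum one-way distance = 42 m.

There are 6! = 720 possible orderings.
HQ → K5 → E4 → C2 → N8 → A7 → W9: 11+9+10+13+24+5 = 72
HQ → K5 → E4 → C2 → N8 → W9 → A7: 11+9+10+13+19+5 = 67
HQ → K5 → E4 → C2 → A7 → N8 → W9: 11+9+10+12+24+19 = 85
HQ → K5 → E4 → C2 → A7 → W9 → N8: 11+9+10+12+5+19 = 66
HQ → K5 → E4 → C2 → W9 → N8 → A7: 11+9+10+6+19+24 = 79
HQ → K5 → E4 → C2 → W9 → A7 → N8: 11+9+10+6+5+24 = 65
HQ → K5 → E4 → N8 → C2 → A7 → W9: 11+9+17+13+12+5 = 67
HQ → K5 → E4 → N8 → C2 → W9 → A7: 11+9+17+13+6+5 = 61
… (712 more)
HQ → N8 → E4 → C2 → K5 → W9 → A7: 4+17+10+2+4+5 = 42  ← best
The minimum is 42.
One shortest path: HQ → N8 → E4 → C2 → K5 → W9 → A7.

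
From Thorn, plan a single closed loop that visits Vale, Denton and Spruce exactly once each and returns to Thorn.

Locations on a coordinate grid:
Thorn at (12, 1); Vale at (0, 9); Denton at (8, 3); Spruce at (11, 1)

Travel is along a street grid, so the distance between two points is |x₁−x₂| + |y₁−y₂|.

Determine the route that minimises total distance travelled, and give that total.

Shortest round trip = 40.

With 3 stops there are 3!/2 = 3 distinct round trips (a route and its reverse cost the same).
Thorn - Vale - Denton - Spruce - Thorn: 20+14+5+1 = 40
Thorn - Vale - Spruce - Denton - Thorn: 20+19+5+6 = 50
Thorn - Denton - Vale - Spruce - Thorn: 6+14+19+1 = 40
The minimum is 40.
One optimal route: Thorn → Vale → Denton → Spruce → Thorn (or its reverse).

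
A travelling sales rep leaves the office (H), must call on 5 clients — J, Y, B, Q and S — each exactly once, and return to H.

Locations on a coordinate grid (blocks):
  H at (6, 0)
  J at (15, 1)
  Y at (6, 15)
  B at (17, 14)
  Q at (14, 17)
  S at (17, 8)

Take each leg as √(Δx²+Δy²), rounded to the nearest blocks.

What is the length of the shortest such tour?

Minimum total distance: 49 blocks.

H - J - Y - B - Q - S - H: 9+17+11+4+9+14 = 64
H - J - Y - B - S - Q - H: 9+17+11+6+9+19 = 71
H - J - Y - Q - B - S - H: 9+17+8+4+6+14 = 58
H - J - Y - Q - S - B - H: 9+17+8+9+6+18 = 67
H - J - Y - S - B - Q - H: 9+17+13+6+4+19 = 68
H - J - Y - S - Q - B - H: 9+17+13+9+4+18 = 70
H - J - B - Y - Q - S - H: 9+13+11+8+9+14 = 64
H - J - B - Y - S - Q - H: 9+13+11+13+9+19 = 74
H - J - B - Q - Y - S - H: 9+13+4+8+13+14 = 61
H - J - B - Q - S - Y - H: 9+13+4+9+13+15 = 63
H - J - B - S - Y - Q - H: 9+13+6+13+8+19 = 68
H - J - B - S - Q - Y - H: 9+13+6+9+8+15 = 60
H - J - Q - Y - B - S - H: 9+16+8+11+6+14 = 64
H - J - Q - Y - S - B - H: 9+16+8+13+6+18 = 70
… (46 more)
H - J - S - B - Q - Y - H: 9+7+6+4+8+15 = 49  ← best
The minimum is 49.
One optimal route: H → J → S → B → Q → Y → H (or its reverse).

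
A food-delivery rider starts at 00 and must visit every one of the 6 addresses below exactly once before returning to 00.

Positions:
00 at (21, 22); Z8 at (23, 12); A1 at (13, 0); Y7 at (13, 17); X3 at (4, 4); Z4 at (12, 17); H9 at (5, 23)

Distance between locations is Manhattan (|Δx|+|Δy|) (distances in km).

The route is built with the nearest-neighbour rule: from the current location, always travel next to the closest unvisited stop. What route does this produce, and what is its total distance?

00 → [Z8:12 / Y7:13 / Z4:14 / H9:17 / A1:30 / X3:35] → Z8 (12)
Z8 → [Y7:15 / Z4:16 / A1:22 / X3:27 / H9:29] → Y7 (15)
Y7 → [Z4:1 / H9:14 / A1:17 / X3:22] → Z4 (1)
Z4 → [H9:13 / A1:18 / X3:21] → H9 (13)
H9 → [X3:20 / A1:31] → X3 (20)
X3 → [A1:13] → A1 (13)
Return A1→00: 30.
Total = 12 + 15 + 1 + 13 + 20 + 13 + 30 = 104.

104 km along 00 → Z8 → Y7 → Z4 → H9 → X3 → A1 → 00.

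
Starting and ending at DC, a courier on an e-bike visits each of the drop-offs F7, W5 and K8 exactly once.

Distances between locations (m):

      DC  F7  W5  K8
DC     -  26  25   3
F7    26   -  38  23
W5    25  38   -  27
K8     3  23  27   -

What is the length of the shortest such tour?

With 3 stops there are 3!/2 = 3 distinct round trips (a route and its reverse cost the same).
DC → F7 → W5 → K8 → DC: 26+38+27+3 = 94
DC → F7 → K8 → W5 → DC: 26+23+27+25 = 101
DC → W5 → F7 → K8 → DC: 25+38+23+3 = 89
The minimum is 89.
One optimal route: DC → W5 → F7 → K8 → DC (or its reverse).

Minimum total distance: 89 m.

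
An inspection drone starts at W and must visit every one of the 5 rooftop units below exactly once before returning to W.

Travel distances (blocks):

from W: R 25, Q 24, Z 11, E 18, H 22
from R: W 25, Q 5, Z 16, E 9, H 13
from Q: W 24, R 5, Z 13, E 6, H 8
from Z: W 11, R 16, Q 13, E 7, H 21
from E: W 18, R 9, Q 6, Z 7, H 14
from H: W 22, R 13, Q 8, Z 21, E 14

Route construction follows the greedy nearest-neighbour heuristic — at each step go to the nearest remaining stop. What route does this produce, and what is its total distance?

64 blocks along W → Z → E → Q → R → H → W.

At W the remaining stops are Z 11, E 18, H 22, Q 24, R 25; go to Z.
At Z the remaining stops are E 7, Q 13, R 16, H 21; go to E.
At E the remaining stops are Q 6, R 9, H 14; go to Q.
At Q the remaining stops are R 5, H 8; go to R.
At R the remaining stops are H 13; go to H.
Return H→W: 22.
Total = 11 + 7 + 6 + 5 + 13 + 22 = 64.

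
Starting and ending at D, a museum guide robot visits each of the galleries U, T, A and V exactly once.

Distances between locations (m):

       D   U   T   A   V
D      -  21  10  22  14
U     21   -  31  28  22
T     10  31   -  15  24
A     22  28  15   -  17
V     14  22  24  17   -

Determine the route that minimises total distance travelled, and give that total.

D - U - T - A - V - D: 21+31+15+17+14 = 98
D - U - T - V - A - D: 21+31+24+17+22 = 115
D - U - A - T - V - D: 21+28+15+24+14 = 102
D - U - A - V - T - D: 21+28+17+24+10 = 100
D - U - V - T - A - D: 21+22+24+15+22 = 104
D - U - V - A - T - D: 21+22+17+15+10 = 85
D - T - U - A - V - D: 10+31+28+17+14 = 100
D - T - U - V - A - D: 10+31+22+17+22 = 102
D - T - A - U - V - D: 10+15+28+22+14 = 89
D - T - V - U - A - D: 10+24+22+28+22 = 106
D - A - U - T - V - D: 22+28+31+24+14 = 119
D - A - T - U - V - D: 22+15+31+22+14 = 104
The minimum is 85.
One optimal route: D → U → V → A → T → D (or its reverse).

85 m — the shortest possible round trip.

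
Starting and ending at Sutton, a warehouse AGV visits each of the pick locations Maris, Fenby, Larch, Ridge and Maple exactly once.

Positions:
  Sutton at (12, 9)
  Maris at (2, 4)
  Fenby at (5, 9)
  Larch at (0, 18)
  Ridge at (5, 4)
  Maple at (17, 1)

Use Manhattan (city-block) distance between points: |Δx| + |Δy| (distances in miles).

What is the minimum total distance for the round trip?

68 miles — the shortest possible round trip.

Sutton → Maris → Fenby → Larch → Ridge → Maple → Sutton: 15+8+14+19+15+13 = 84
Sutton → Maris → Fenby → Larch → Maple → Ridge → Sutton: 15+8+14+34+15+12 = 98
Sutton → Maris → Fenby → Ridge → Larch → Maple → Sutton: 15+8+5+19+34+13 = 94
Sutton → Maris → Fenby → Ridge → Maple → Larch → Sutton: 15+8+5+15+34+21 = 98
Sutton → Maris → Fenby → Maple → Larch → Ridge → Sutton: 15+8+20+34+19+12 = 108
Sutton → Maris → Fenby → Maple → Ridge → Larch → Sutton: 15+8+20+15+19+21 = 98
Sutton → Maris → Larch → Fenby → Ridge → Maple → Sutton: 15+16+14+5+15+13 = 78
Sutton → Maris → Larch → Fenby → Maple → Ridge → Sutton: 15+16+14+20+15+12 = 92
Sutton → Maris → Larch → Ridge → Fenby → Maple → Sutton: 15+16+19+5+20+13 = 88
Sutton → Maris → Larch → Ridge → Maple → Fenby → Sutton: 15+16+19+15+20+7 = 92
Sutton → Maris → Larch → Maple → Fenby → Ridge → Sutton: 15+16+34+20+5+12 = 102
Sutton → Maris → Larch → Maple → Ridge → Fenby → Sutton: 15+16+34+15+5+7 = 92
Sutton → Maris → Ridge → Fenby → Larch → Maple → Sutton: 15+3+5+14+34+13 = 84
Sutton → Maris → Ridge → Fenby → Maple → Larch → Sutton: 15+3+5+20+34+21 = 98
… (46 more)
Sutton → Fenby → Larch → Maris → Ridge → Maple → Sutton: 7+14+16+3+15+13 = 68  ← best
The minimum is 68.
One optimal route: Sutton → Fenby → Larch → Maris → Ridge → Maple → Sutton (or its reverse).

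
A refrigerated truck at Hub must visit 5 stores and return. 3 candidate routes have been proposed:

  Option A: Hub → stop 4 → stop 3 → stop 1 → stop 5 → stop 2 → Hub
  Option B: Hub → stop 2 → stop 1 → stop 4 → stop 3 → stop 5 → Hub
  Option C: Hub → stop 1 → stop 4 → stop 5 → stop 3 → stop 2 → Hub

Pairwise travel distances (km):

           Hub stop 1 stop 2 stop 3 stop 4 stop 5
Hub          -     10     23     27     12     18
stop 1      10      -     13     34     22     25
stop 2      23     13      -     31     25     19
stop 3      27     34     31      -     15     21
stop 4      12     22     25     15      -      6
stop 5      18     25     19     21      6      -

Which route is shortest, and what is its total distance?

Shortest is Option B, total 112 km.

Option A: 12 + 15 + 34 + 25 + 19 + 23 = 128
Option B: 23 + 13 + 22 + 15 + 21 + 18 = 112
Option C: 10 + 22 + 6 + 21 + 31 + 23 = 113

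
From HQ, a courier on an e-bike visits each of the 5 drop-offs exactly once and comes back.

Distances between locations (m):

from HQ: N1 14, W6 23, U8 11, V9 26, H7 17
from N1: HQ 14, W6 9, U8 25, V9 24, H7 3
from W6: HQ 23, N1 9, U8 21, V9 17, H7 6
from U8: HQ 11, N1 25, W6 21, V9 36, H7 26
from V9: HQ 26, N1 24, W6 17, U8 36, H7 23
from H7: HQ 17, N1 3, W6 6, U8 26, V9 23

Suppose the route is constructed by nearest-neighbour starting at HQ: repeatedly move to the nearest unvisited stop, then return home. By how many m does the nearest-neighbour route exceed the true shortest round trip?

From HQ: U8=11, N1=14, H7=17, W6=23, V9=26 → choose U8 (11).
From U8: W6=21, N1=25, H7=26, V9=36 → choose W6 (21).
From W6: H7=6, N1=9, V9=17 → choose H7 (6).
From H7: N1=3, V9=23 → choose N1 (3).
From N1: V9=24 → choose V9 (24).
NN route HQ → U8 → W6 → H7 → N1 → V9 → HQ costs 91.
Optimal: HQ → N1 → H7 → W6 → V9 → U8 → HQ costs 87 (by enumerating all 60 distinct tours).
Excess = 91 − 87 = 4.

Excess over optimum: 4 m.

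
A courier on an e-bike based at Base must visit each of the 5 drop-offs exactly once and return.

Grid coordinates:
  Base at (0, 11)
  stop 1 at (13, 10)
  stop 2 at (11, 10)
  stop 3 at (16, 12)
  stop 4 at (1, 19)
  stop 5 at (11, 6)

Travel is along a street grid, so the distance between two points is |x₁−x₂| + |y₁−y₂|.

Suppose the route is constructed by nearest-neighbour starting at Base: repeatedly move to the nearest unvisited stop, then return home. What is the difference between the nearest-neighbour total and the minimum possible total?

4 longer than the optimal tour.

From Base: stop 4=9, stop 2=12, stop 1=14, stop 5=16, stop 3=17 → choose stop 4 (9).
From stop 4: stop 2=19, stop 1=21, stop 3=22, stop 5=23 → choose stop 2 (19).
From stop 2: stop 1=2, stop 5=4, stop 3=7 → choose stop 1 (2).
From stop 1: stop 3=5, stop 5=6 → choose stop 3 (5).
From stop 3: stop 5=11 → choose stop 5 (11).
NN route Base → stop 4 → stop 2 → stop 1 → stop 3 → stop 5 → Base costs 62.
Optimal: Base → stop 2 → stop 5 → stop 1 → stop 3 → stop 4 → Base costs 58 (by enumerating all 60 distinct tours).
Excess = 62 − 58 = 4.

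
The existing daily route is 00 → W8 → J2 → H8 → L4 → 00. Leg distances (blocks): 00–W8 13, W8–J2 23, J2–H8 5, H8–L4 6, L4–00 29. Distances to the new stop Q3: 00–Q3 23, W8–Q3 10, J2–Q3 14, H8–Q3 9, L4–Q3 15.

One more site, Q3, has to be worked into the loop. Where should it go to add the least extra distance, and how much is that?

Insertion cost between consecutive stops i–j is d(i,Q3) + d(Q3,j) − d(i,j):
  between 00 and W8: 23 + 10 − 13 = 20
  between W8 and J2: 10 + 14 − 23 = 1
  between J2 and H8: 14 + 9 − 5 = 18
  between H8 and L4: 9 + 15 − 6 = 18
  between L4 and 00: 15 + 23 − 29 = 9
Cheapest insertion is between W8 and J2, adding 1.
New total = 76 + 1 = 77.

Minimum extra distance: 1 blocks, inserting Q3 between W8 and J2.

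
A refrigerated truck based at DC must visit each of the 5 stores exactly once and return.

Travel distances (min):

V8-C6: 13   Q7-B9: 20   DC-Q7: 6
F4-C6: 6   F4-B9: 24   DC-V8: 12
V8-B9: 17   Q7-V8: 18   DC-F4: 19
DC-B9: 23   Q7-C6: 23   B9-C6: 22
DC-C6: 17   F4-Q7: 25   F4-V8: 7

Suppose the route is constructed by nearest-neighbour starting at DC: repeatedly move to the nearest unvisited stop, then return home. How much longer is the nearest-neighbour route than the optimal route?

From DC: Q7=6, V8=12, C6=17, F4=19, B9=23 → choose Q7 (6).
From Q7: V8=18, B9=20, C6=23, F4=25 → choose V8 (18).
From V8: F4=7, C6=13, B9=17 → choose F4 (7).
From F4: C6=6, B9=24 → choose C6 (6).
From C6: B9=22 → choose B9 (22).
NN route DC → Q7 → V8 → F4 → C6 → B9 → DC costs 82.
Optimal: DC → Q7 → B9 → V8 → F4 → C6 → DC costs 73 (by enumerating all 60 distinct tours).
Excess = 82 − 73 = 9.

Excess over optimum: 9 min.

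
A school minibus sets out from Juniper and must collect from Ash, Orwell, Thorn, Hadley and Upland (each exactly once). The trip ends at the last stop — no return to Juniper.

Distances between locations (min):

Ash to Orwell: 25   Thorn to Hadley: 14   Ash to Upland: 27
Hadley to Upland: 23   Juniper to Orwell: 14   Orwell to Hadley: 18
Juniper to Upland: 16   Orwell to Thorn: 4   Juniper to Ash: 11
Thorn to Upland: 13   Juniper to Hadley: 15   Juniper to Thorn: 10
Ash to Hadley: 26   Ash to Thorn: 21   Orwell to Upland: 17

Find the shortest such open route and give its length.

There are 5! = 120 possible orderings.
Juniper - Ash - Orwell - Thorn - Hadley - Upland: 11+25+4+14+23 = 77
Juniper - Ash - Orwell - Thorn - Upland - Hadley: 11+25+4+13+23 = 76
Juniper - Ash - Orwell - Hadley - Thorn - Upland: 11+25+18+14+13 = 81
Juniper - Ash - Orwell - Hadley - Upland - Thorn: 11+25+18+23+13 = 90
Juniper - Ash - Orwell - Upland - Thorn - Hadley: 11+25+17+13+14 = 80
Juniper - Ash - Orwell - Upland - Hadley - Thorn: 11+25+17+23+14 = 90
Juniper - Ash - Thorn - Orwell - Hadley - Upland: 11+21+4+18+23 = 77
Juniper - Ash - Thorn - Orwell - Upland - Hadley: 11+21+4+17+23 = 76
Juniper - Ash - Thorn - Hadley - Orwell - Upland: 11+21+14+18+17 = 81
Juniper - Ash - Thorn - Hadley - Upland - Orwell: 11+21+14+23+17 = 86
Juniper - Ash - Thorn - Upland - Orwell - Hadley: 11+21+13+17+18 = 80
Juniper - Ash - Thorn - Upland - Hadley - Orwell: 11+21+13+23+18 = 86
Juniper - Ash - Hadley - Orwell - Thorn - Upland: 11+26+18+4+13 = 72
Juniper - Ash - Hadley - Orwell - Upland - Thorn: 11+26+18+17+13 = 85
… (106 more)
The minimum is 72.
One shortest path: Juniper → Ash → Hadley → Orwell → Thorn → Upland.

Minimum one-way distance = 72 min.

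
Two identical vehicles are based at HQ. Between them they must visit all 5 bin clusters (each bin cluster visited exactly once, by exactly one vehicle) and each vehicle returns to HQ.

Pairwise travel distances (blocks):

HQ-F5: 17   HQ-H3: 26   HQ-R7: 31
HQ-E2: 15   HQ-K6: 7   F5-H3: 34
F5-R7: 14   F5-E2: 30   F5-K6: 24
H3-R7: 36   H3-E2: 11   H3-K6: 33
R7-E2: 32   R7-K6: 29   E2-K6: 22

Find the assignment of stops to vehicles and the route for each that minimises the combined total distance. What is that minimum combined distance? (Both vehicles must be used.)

Try each way of splitting the stops between the two vehicles (each non-empty) and, for each split, find the best tour for each vehicle:
  {F5} + {H3, R7, E2, K6}: 34 + 98 = 132
  {H3} + {F5, R7, E2, K6}: 52 + 92 = 144
  {F5, H3} + {R7, E2, K6}: 77 + 83 = 160
  {R7} + {F5, H3, E2, K6}: 62 + 91 = 153
  {F5, R7} + {H3, E2, K6}: 62 + 66 = 128
  {H3, R7} + {F5, E2, K6}: 93 + 76 = 169
  … (15 splits in total)
  {F5, H3, R7, E2} + {K6}: 93 + 14 = 107  ← best
Best: vehicle 1 HQ → F5 → R7 → H3 → E2 → HQ = 93; vehicle 2 HQ → K6 → HQ = 14; combined 107.

107 blocks — the smallest possible combined total.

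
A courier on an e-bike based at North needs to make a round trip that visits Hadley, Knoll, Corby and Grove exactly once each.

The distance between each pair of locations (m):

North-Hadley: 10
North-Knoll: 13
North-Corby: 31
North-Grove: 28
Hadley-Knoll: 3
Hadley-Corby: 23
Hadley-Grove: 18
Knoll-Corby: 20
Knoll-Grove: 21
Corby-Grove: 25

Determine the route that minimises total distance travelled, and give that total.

North - Hadley - Knoll - Corby - Grove - North: 10+3+20+25+28 = 86
North - Hadley - Knoll - Grove - Corby - North: 10+3+21+25+31 = 90
North - Hadley - Corby - Knoll - Grove - North: 10+23+20+21+28 = 102
North - Hadley - Corby - Grove - Knoll - North: 10+23+25+21+13 = 92
North - Hadley - Grove - Knoll - Corby - North: 10+18+21+20+31 = 100
North - Hadley - Grove - Corby - Knoll - North: 10+18+25+20+13 = 86
North - Knoll - Hadley - Corby - Grove - North: 13+3+23+25+28 = 92
North - Knoll - Hadley - Grove - Corby - North: 13+3+18+25+31 = 90
North - Knoll - Corby - Hadley - Grove - North: 13+20+23+18+28 = 102
North - Knoll - Grove - Hadley - Corby - North: 13+21+18+23+31 = 106
North - Corby - Hadley - Knoll - Grove - North: 31+23+3+21+28 = 106
North - Corby - Knoll - Hadley - Grove - North: 31+20+3+18+28 = 100
The minimum is 86.
One optimal route: North → Hadley → Knoll → Corby → Grove → North (or its reverse).

86 m — the shortest possible round trip.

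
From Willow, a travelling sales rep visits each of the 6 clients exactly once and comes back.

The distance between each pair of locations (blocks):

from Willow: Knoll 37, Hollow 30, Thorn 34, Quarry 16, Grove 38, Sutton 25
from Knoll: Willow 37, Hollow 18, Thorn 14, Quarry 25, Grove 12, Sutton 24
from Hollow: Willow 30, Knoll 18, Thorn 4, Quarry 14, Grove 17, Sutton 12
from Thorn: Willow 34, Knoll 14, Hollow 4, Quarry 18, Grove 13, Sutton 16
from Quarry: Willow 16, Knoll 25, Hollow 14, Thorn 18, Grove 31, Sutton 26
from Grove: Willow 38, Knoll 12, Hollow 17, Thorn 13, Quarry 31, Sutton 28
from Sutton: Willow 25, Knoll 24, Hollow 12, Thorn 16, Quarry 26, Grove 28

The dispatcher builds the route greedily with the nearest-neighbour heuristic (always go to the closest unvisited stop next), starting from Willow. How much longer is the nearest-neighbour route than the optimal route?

Willow: Quarry=16, Sutton=25, Hollow=30, Thorn=34, Knoll=37, Grove=38 ⇒ Quarry
Quarry: Hollow=14, Thorn=18, Knoll=25, Sutton=26, Grove=31 ⇒ Hollow
Hollow: Thorn=4, Sutton=12, Grove=17, Knoll=18 ⇒ Thorn
Thorn: Grove=13, Knoll=14, Sutton=16 ⇒ Grove
Grove: Knoll=12, Sutton=28 ⇒ Knoll
Knoll: Sutton=24 ⇒ Sutton
NN route Willow → Quarry → Hollow → Thorn → Grove → Knoll → Sutton → Willow costs 108.
Optimal: Willow → Quarry → Knoll → Grove → Thorn → Hollow → Sutton → Willow costs 107 (by enumerating all 360 distinct tours).
Excess = 108 − 107 = 1.

Excess over optimum: 1 blocks.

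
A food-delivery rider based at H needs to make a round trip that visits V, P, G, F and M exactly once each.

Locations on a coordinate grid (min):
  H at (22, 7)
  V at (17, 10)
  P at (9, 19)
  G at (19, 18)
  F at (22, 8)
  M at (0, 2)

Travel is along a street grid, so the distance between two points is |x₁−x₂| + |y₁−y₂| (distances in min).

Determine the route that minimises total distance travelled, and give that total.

There are 60 distinct closed tours to check (reversals are equivalent).
H→V→P→G→F→M→H: 8+17+11+13+28+27 = 104
H→V→P→G→M→F→H: 8+17+11+35+28+1 = 100
H→V→P→F→G→M→H: 8+17+24+13+35+27 = 124
H→V→P→F→M→G→H: 8+17+24+28+35+14 = 126
H→V→P→M→G→F→H: 8+17+26+35+13+1 = 100
H→V→P→M→F→G→H: 8+17+26+28+13+14 = 106
H→V→G→P→F→M→H: 8+10+11+24+28+27 = 108
H→V→G→P→M→F→H: 8+10+11+26+28+1 = 84
H→V→G→F→P→M→H: 8+10+13+24+26+27 = 108
H→V→G→F→M→P→H: 8+10+13+28+26+25 = 110
H→V→G→M→P→F→H: 8+10+35+26+24+1 = 104
H→V→G→M→F→P→H: 8+10+35+28+24+25 = 130
H→V→F→P→G→M→H: 8+7+24+11+35+27 = 112
H→V→F→P→M→G→H: 8+7+24+26+35+14 = 114
… (46 more)
H→F→V→G→P→M→H: 1+7+10+11+26+27 = 82  ← best
The minimum is 82.
One optimal route: H → F → V → G → P → M → H (or its reverse).

Shortest round trip = 82 min.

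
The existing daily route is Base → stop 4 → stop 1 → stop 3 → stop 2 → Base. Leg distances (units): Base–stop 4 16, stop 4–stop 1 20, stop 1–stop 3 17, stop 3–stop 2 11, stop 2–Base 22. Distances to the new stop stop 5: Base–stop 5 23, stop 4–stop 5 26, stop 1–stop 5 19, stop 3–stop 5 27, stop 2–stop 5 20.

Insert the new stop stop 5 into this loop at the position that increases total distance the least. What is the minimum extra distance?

Minimum extra distance: 21, inserting stop 5 between stop 2 and Base.

Insertion cost between consecutive stops i–j is d(i,stop 5) + d(stop 5,j) − d(i,j):
  between Base and stop 4: 23 + 26 − 16 = 33
  between stop 4 and stop 1: 26 + 19 − 20 = 25
  between stop 1 and stop 3: 19 + 27 − 17 = 29
  between stop 3 and stop 2: 27 + 20 − 11 = 36
  between stop 2 and Base: 20 + 23 − 22 = 21
Cheapest insertion is between stop 2 and Base, adding 21.
New total = 86 + 21 = 107.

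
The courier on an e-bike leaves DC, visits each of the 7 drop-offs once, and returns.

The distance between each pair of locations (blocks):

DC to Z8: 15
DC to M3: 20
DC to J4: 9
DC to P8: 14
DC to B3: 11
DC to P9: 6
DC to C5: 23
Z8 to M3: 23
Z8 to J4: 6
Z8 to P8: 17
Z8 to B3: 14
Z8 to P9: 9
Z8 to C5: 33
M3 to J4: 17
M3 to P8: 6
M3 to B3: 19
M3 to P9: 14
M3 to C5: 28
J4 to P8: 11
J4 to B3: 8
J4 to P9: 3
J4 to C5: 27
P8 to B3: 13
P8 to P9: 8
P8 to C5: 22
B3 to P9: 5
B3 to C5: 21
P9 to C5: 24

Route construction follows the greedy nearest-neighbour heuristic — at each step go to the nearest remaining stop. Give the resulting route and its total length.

From DC: distances to unvisited — P9=6, J4=9, B3=11, P8=14, Z8=15, M3=20, C5=23. Nearest is P9 (6).
From P9: distances to unvisited — J4=3, B3=5, P8=8, Z8=9, M3=14, C5=24. Nearest is J4 (3).
From J4: distances to unvisited — Z8=6, B3=8, P8=11, M3=17, C5=27. Nearest is Z8 (6).
From Z8: distances to unvisited — B3=14, P8=17, M3=23, C5=33. Nearest is B3 (14).
From B3: distances to unvisited — P8=13, M3=19, C5=21. Nearest is P8 (13).
From P8: distances to unvisited — M3=6, C5=22. Nearest is M3 (6).
From M3: distances to unvisited — C5=28. Nearest is C5 (28).
Return C5→DC: 23.
Total = 6 + 3 + 6 + 14 + 13 + 6 + 28 + 23 = 99.

99 blocks along DC → P9 → J4 → Z8 → B3 → P8 → M3 → C5 → DC.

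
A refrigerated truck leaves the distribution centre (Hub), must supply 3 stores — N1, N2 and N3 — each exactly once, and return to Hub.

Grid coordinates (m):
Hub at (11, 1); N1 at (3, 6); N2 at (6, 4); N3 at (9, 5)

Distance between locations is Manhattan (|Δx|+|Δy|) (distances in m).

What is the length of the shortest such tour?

Hub → N1 → N2 → N3 → Hub: 13+5+4+6 = 28
Hub → N1 → N3 → N2 → Hub: 13+7+4+8 = 32
Hub → N2 → N1 → N3 → Hub: 8+5+7+6 = 26
The minimum is 26.
One optimal route: Hub → N2 → N1 → N3 → Hub (or its reverse).

26 m — the shortest possible round trip.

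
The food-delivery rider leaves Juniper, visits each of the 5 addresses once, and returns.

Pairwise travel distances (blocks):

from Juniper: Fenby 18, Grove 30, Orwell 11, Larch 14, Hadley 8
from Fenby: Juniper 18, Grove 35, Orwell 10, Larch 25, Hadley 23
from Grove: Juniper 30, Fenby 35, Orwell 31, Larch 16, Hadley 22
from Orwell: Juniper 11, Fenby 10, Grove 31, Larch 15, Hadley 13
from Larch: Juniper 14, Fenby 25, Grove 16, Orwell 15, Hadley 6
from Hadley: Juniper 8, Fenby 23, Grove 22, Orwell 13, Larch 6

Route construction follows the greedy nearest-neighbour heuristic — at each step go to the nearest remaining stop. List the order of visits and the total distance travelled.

104 blocks along Juniper → Hadley → Larch → Orwell → Fenby → Grove → Juniper.

At Juniper the remaining stops are Hadley 8, Orwell 11, Larch 14, Fenby 18, Grove 30; go to Hadley.
At Hadley the remaining stops are Larch 6, Orwell 13, Grove 22, Fenby 23; go to Larch.
At Larch the remaining stops are Orwell 15, Grove 16, Fenby 25; go to Orwell.
At Orwell the remaining stops are Fenby 10, Grove 31; go to Fenby.
At Fenby the remaining stops are Grove 35; go to Grove.
Return Grove→Juniper: 30.
Total = 8 + 6 + 15 + 10 + 35 + 30 = 104.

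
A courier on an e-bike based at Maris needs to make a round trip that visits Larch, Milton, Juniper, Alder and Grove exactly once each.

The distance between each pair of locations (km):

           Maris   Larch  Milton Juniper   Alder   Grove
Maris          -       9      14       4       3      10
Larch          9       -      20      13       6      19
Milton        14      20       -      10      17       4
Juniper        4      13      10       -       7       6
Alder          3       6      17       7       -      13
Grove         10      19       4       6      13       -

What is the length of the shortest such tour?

Shortest round trip = 43 km.

There are 60 distinct closed tours to check (reversals are equivalent).
Maris-Larch-Milton-Juniper-Alder-Grove-Maris: 9+20+10+7+13+10 = 69
Maris-Larch-Milton-Juniper-Grove-Alder-Maris: 9+20+10+6+13+3 = 61
Maris-Larch-Milton-Alder-Juniper-Grove-Maris: 9+20+17+7+6+10 = 69
Maris-Larch-Milton-Alder-Grove-Juniper-Maris: 9+20+17+13+6+4 = 69
Maris-Larch-Milton-Grove-Juniper-Alder-Maris: 9+20+4+6+7+3 = 49
Maris-Larch-Milton-Grove-Alder-Juniper-Maris: 9+20+4+13+7+4 = 57
Maris-Larch-Juniper-Milton-Alder-Grove-Maris: 9+13+10+17+13+10 = 72
Maris-Larch-Juniper-Milton-Grove-Alder-Maris: 9+13+10+4+13+3 = 52
Maris-Larch-Juniper-Alder-Milton-Grove-Maris: 9+13+7+17+4+10 = 60
Maris-Larch-Juniper-Alder-Grove-Milton-Maris: 9+13+7+13+4+14 = 60
Maris-Larch-Juniper-Grove-Milton-Alder-Maris: 9+13+6+4+17+3 = 52
Maris-Larch-Juniper-Grove-Alder-Milton-Maris: 9+13+6+13+17+14 = 72
Maris-Larch-Alder-Milton-Juniper-Grove-Maris: 9+6+17+10+6+10 = 58
Maris-Larch-Alder-Milton-Grove-Juniper-Maris: 9+6+17+4+6+4 = 46
… (46 more)
Maris-Juniper-Grove-Milton-Larch-Alder-Maris: 4+6+4+20+6+3 = 43  ← best
The minimum is 43.
One optimal route: Maris → Juniper → Grove → Milton → Larch → Alder → Maris (or its reverse).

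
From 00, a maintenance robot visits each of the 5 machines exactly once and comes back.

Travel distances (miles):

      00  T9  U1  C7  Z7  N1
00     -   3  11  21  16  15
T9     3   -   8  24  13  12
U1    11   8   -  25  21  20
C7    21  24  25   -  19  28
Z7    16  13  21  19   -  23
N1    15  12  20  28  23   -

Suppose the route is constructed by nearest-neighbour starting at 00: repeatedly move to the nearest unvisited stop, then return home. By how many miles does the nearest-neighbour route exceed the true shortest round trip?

1 miles longer than the optimal tour.

From 00: T9=3, U1=11, N1=15, Z7=16, C7=21 → choose T9 (3).
From T9: U1=8, N1=12, Z7=13, C7=24 → choose U1 (8).
From U1: N1=20, Z7=21, C7=25 → choose N1 (20).
From N1: Z7=23, C7=28 → choose Z7 (23).
From Z7: C7=19 → choose C7 (19).
NN route 00 → T9 → U1 → N1 → Z7 → C7 → 00 costs 94.
Optimal: 00 → T9 → U1 → C7 → Z7 → N1 → 00 costs 93 (by enumerating all 60 distinct tours).
Excess = 94 − 93 = 1.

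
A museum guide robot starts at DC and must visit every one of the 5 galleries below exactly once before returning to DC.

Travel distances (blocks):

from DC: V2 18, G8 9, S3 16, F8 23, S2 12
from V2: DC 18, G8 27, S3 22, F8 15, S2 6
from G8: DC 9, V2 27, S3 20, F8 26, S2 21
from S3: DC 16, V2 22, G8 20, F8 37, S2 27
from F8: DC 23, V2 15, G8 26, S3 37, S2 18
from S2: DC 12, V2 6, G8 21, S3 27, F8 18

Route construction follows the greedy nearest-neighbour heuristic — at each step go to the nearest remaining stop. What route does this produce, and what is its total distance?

DC → [G8:9 / S2:12 / S3:16 / V2:18 / F8:23] → G8 (9)
G8 → [S3:20 / S2:21 / F8:26 / V2:27] → S3 (20)
S3 → [V2:22 / S2:27 / F8:37] → V2 (22)
V2 → [S2:6 / F8:15] → S2 (6)
S2 → [F8:18] → F8 (18)
Return F8→DC: 23.
Total = 9 + 20 + 22 + 6 + 18 + 23 = 98.

98 blocks along DC → G8 → S3 → V2 → S2 → F8 → DC.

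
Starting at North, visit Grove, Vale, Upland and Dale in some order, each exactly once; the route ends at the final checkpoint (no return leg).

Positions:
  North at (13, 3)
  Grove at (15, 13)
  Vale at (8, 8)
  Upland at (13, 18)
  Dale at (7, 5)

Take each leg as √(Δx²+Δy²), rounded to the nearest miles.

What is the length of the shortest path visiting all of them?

Minimum one-way distance = 23 miles.

There are 4! = 24 possible orderings.
North → Grove → Vale → Upland → Dale: 10+9+11+14 = 44
North → Grove → Vale → Dale → Upland: 10+9+3+14 = 36
North → Grove → Upland → Vale → Dale: 10+5+11+3 = 29
North → Grove → Upland → Dale → Vale: 10+5+14+3 = 32
North → Grove → Dale → Vale → Upland: 10+11+3+11 = 35
North → Grove → Dale → Upland → Vale: 10+11+14+11 = 46
North → Vale → Grove → Upland → Dale: 7+9+5+14 = 35
North → Vale → Grove → Dale → Upland: 7+9+11+14 = 41
North → Vale → Upland → Grove → Dale: 7+11+5+11 = 34
North → Vale → Upland → Dale → Grove: 7+11+14+11 = 43
North → Vale → Dale → Grove → Upland: 7+3+11+5 = 26
North → Vale → Dale → Upland → Grove: 7+3+14+5 = 29
North → Upland → Grove → Vale → Dale: 15+5+9+3 = 32
North → Upland → Grove → Dale → Vale: 15+5+11+3 = 34
… (10 more)
North → Dale → Vale → Grove → Upland: 6+3+9+5 = 23  ← best
The minimum is 23.
One shortest path: North → Dale → Vale → Grove → Upland.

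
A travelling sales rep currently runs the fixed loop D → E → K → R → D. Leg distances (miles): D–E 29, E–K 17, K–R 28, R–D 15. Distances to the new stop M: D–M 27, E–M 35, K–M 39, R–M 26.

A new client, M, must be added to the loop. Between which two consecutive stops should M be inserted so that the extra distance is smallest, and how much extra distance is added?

Minimum extra distance: 33 miles, inserting M between D and E.

Insertion cost between consecutive stops i–j is d(i,M) + d(M,j) − d(i,j):
  between D and E: 27 + 35 − 29 = 33
  between E and K: 35 + 39 − 17 = 57
  between K and R: 39 + 26 − 28 = 37
  between R and D: 26 + 27 − 15 = 38
Cheapest insertion is between D and E, adding 33.
New total = 89 + 33 = 122.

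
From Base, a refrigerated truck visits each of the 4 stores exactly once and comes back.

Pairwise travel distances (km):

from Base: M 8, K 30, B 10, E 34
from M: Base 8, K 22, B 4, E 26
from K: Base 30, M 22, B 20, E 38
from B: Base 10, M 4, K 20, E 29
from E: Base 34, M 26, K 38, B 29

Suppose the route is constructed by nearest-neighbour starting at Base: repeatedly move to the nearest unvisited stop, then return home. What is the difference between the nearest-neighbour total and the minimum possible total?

Base: M=8, B=10, K=30, E=34 ⇒ M
M: B=4, K=22, E=26 ⇒ B
B: K=20, E=29 ⇒ K
K: E=38 ⇒ E
NN route Base → M → B → K → E → Base costs 104.
Optimal: Base → M → E → K → B → Base costs 102 (by enumerating all 12 distinct tours).
Excess = 104 − 102 = 2.

Excess over optimum: 2 km.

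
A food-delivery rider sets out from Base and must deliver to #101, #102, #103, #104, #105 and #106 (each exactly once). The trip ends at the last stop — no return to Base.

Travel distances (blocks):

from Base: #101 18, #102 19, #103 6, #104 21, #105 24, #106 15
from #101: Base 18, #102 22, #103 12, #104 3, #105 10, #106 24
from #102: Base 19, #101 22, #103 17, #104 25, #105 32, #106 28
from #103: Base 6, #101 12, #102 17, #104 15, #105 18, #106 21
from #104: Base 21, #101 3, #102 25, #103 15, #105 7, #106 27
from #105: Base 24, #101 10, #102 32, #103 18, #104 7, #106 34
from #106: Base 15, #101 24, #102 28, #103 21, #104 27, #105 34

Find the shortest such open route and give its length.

There are 6! = 720 possible orderings.
Base - #101 - #102 - #103 - #104 - #105 - #106: 18+22+17+15+7+34 = 113
Base - #101 - #102 - #103 - #104 - #106 - #105: 18+22+17+15+27+34 = 133
Base - #101 - #102 - #103 - #105 - #104 - #106: 18+22+17+18+7+27 = 109
Base - #101 - #102 - #103 - #105 - #106 - #104: 18+22+17+18+34+27 = 136
Base - #101 - #102 - #103 - #106 - #104 - #105: 18+22+17+21+27+7 = 112
Base - #101 - #102 - #103 - #106 - #105 - #104: 18+22+17+21+34+7 = 119
Base - #101 - #102 - #104 - #103 - #105 - #106: 18+22+25+15+18+34 = 132
Base - #101 - #102 - #104 - #103 - #106 - #105: 18+22+25+15+21+34 = 135
… (712 more)
Base - #106 - #102 - #103 - #101 - #104 - #105: 15+28+17+12+3+7 = 82  ← best
The minimum is 82.
One shortest path: Base → #106 → #102 → #103 → #101 → #104 → #105.

Shortest open route: 82 blocks.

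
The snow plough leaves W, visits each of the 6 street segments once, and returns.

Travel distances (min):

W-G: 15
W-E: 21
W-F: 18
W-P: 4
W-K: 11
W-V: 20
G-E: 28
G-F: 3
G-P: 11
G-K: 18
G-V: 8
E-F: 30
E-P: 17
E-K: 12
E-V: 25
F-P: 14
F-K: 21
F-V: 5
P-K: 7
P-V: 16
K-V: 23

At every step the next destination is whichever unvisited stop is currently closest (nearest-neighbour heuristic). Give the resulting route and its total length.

At W the remaining stops are P 4, K 11, G 15, F 18, V 20, E 21; go to P.
At P the remaining stops are K 7, G 11, F 14, V 16, E 17; go to K.
At K the remaining stops are E 12, G 18, F 21, V 23; go to E.
At E the remaining stops are V 25, G 28, F 30; go to V.
At V the remaining stops are F 5, G 8; go to F.
At F the remaining stops are G 3; go to G.
Return G→W: 15.
Total = 4 + 7 + 12 + 25 + 5 + 3 + 15 = 71.

Total distance 71 min via the nearest-neighbour route W → P → K → E → V → F → G → W.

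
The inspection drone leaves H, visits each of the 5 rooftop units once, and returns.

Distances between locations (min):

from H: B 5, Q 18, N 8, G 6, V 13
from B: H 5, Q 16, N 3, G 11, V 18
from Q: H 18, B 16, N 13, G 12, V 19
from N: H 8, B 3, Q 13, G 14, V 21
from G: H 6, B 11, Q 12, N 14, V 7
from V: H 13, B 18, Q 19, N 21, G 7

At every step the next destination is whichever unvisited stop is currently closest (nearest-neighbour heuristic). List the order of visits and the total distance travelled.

Total distance 53 min via the nearest-neighbour route H → B → N → Q → G → V → H.

H → [B:5 / G:6 / N:8 / V:13 / Q:18] → B (5)
B → [N:3 / G:11 / Q:16 / V:18] → N (3)
N → [Q:13 / G:14 / V:21] → Q (13)
Q → [G:12 / V:19] → G (12)
G → [V:7] → V (7)
Return V→H: 13.
Total = 5 + 3 + 13 + 12 + 7 + 13 = 53.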